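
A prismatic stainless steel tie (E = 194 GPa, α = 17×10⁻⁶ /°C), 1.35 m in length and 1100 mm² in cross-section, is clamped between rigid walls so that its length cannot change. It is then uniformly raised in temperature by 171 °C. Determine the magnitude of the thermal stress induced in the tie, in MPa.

The supports are rigid, so the total axial strain is zero. The restrained thermal strain is ε = αΔT = 17×10⁻⁶ × 171 = 2907×10⁻⁶.
Hence σ = E·αΔT = 194×10³ × 2907×10⁻⁶ = 564 MPa, compressive.

σ ≈ 564 MPa (compressive)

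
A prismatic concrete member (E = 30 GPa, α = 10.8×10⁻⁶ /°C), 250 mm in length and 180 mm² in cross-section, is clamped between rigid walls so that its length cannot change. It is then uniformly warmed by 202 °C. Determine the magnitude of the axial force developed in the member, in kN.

Full restraint means ε = 0, so the stress is σ = EαΔT = 30×10³ × 10.8×10⁻⁶ × 202 = 65.45 MPa.
Axial force P = σA = 65.45 × 180 = 11780 N = 11.78 kN, compressive.

P ≈ 11.8 kN (compressive)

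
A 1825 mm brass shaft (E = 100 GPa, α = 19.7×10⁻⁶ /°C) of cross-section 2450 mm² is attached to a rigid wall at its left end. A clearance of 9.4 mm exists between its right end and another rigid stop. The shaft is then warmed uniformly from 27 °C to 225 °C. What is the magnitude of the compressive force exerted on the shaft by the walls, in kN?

If the wall were absent the shaft would grow by αΔT L = 19.7×10⁻⁶ × 198 × 1825 = 7.119 mm.
This is smaller than the 9.4 mm clearance, so the shaft expands freely without reaching the stop — the stress is zero.

P ≈ 0 kN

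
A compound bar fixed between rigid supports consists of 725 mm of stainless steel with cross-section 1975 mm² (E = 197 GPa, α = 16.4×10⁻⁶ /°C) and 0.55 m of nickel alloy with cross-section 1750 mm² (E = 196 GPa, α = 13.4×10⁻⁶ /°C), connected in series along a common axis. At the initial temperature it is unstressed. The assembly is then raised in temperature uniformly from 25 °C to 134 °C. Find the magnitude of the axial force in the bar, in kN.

With the walls removed the bar would change length by δ_free = Σ αᵢΔT Lᵢ = 16.4×10⁻⁶×109×725 + 13.4×10⁻⁶×109×550 = 2.099 mm.
The rigid supports impose zero overall length change; the single axial force P common to all segments must satisfy P Σ Lᵢ/(AᵢEᵢ) = δ_free.
Σ Lᵢ/(AᵢEᵢ) = 725/(1975×197×10³) + 550/(1750×196×10³) = 3.467×10⁻⁶ mm/N.
Hence P = δ_free / Σ(L/AE) = 2.099/3.467×10⁻⁶ = 605.5 kN (compressive).

P ≈ 606 kN (compressive)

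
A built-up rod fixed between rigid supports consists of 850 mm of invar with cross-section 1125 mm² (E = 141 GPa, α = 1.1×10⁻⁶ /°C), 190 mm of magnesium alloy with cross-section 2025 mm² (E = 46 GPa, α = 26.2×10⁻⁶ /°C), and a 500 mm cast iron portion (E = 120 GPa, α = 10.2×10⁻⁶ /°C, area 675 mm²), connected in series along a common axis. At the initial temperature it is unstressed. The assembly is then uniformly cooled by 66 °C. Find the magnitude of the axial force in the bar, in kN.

If the supports were absent, the total length change would be Σ αᵢΔT Lᵢ = 1.1×10⁻⁶×66×850 + 26.2×10⁻⁶×66×190 + 10.2×10⁻⁶×66×500 = 0.7269 mm.
The walls prevent any net length change, so an axial force P (same in every segment) develops. Compatibility: P · Σ Lᵢ/(AᵢEᵢ) = δ_free.
Σ Lᵢ/(AᵢEᵢ) = 850/(1125×141×10³) + 190/(2025×46×10³) + 500/(675×120×10³) = 1.357×10⁻⁵ mm/N.
So P = 0.7269 / 1.357×10⁻⁵ = 53.56 kN, tensile.

P ≈ 53.6 kN (tensile)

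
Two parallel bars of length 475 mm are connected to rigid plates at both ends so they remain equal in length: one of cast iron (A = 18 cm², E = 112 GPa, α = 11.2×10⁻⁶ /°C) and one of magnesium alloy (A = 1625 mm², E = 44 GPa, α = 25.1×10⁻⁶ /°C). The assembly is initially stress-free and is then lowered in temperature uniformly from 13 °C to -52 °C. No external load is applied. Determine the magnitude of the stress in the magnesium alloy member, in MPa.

σ ≈ 29.3 MPa (tensile)

Both members must finish at the same length. With the larger α, the magnesium alloy tends to over-contract; the plates restrain it, putting the magnesium alloy in tension and the cast iron in compression. With no external load the two internal forces are equal and opposite, magnitude P.
Setting the final lengths equal and cancelling L: (α₁ − α₂)ΔT = P/(A₁E₁) + P/(A₂E₂).
|α₁ − α₂|·ΔT = 13.9×10⁻⁶ × 65 = 0.0009035.
1/(A₁E₁) + 1/(A₂E₂) = 1/(1800×112×10³) + 1/(1625×44×10³) = 1.895×10⁻⁸ N⁻¹.
So P = 0.0009035 / 1.895×10⁻⁸ = 47.69 kN.
σ_{magnesium alloy} = P/A₂ = 47690/1625 = 29.35 MPa, tensile.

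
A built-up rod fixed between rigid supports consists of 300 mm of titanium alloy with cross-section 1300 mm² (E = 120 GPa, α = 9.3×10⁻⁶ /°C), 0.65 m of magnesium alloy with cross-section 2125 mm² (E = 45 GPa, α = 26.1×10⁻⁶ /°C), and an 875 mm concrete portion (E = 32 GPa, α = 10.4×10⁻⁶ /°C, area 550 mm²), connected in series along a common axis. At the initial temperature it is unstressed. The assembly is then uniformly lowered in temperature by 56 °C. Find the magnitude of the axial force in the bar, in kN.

P ≈ 27.7 kN (tensile)

With the walls removed the bar would change length by δ_free = Σ αᵢΔT Lᵢ = 9.3×10⁻⁶×56×300 + 26.1×10⁻⁶×56×650 + 10.4×10⁻⁶×56×875 = 1.616 mm.
Since the ends are fixed, an axial force P builds up, equal in every segment, with P · Σ Lᵢ/(AᵢEᵢ) = δ_free.
Σ Lᵢ/(AᵢEᵢ) = 300/(1300×120×10³) + 650/(2125×45×10³) + 875/(550×32×10³) = 5.844×10⁻⁵ mm/N.
So P = 1.616 / 5.844×10⁻⁵ = 27.65 kN, tensile.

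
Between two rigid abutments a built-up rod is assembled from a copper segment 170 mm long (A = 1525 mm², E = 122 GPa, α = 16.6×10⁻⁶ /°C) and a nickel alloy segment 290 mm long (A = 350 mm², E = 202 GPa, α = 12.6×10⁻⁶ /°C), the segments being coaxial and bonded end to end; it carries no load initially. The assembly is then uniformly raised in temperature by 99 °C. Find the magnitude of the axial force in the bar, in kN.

P ≈ 128 kN (compressive)

Free thermal expansion of the whole bar: Σ αᵢΔT Lᵢ = 16.6×10⁻⁶×99×170 + 12.6×10⁻⁶×99×290 = 0.6411 mm.
The walls prevent any net length change, so an axial force P (same in every segment) develops. Compatibility: P · Σ Lᵢ/(AᵢEᵢ) = δ_free.
The series flexibility is Σ Lᵢ/(AᵢEᵢ) = 170/(1525×122×10³) + 290/(350×202×10³) = 5.016×10⁻⁶ mm/N.
So P = 0.6411 / 5.016×10⁻⁶ = 127.8 kN, compressive.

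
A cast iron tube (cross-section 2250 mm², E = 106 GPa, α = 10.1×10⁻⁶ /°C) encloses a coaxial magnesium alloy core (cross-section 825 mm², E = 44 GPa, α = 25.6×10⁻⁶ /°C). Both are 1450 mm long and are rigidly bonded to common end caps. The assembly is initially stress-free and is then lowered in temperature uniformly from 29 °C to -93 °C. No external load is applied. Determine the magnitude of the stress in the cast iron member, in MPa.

The magnesium alloy has the larger α, so on cooling it would change length more than the cast iron if both were free. The rigid plates force a common final length, so the magnesium alloy is put into tension and the cast iron into compression, with equal and opposite forces P (no external load).
Compatibility of the two members (thermal + elastic change equal): (α₁ − α₂)ΔT = P·[1/(A₁E₁) + 1/(A₂E₂)].
|α₁ − α₂|·ΔT = 15.5×10⁻⁶ × 122 = 0.001891.
1/(A₁E₁) + 1/(A₂E₂) = 1/(2250×106×10³) + 1/(825×44×10³) = 3.174×10⁻⁸ N⁻¹.
So P = 0.001891 / 3.174×10⁻⁸ = 59.58 kN.
σ_{cast iron} = P/A₁ = 59580/2250 = 26.48 MPa, compressive.

σ ≈ 26.5 MPa (compressive)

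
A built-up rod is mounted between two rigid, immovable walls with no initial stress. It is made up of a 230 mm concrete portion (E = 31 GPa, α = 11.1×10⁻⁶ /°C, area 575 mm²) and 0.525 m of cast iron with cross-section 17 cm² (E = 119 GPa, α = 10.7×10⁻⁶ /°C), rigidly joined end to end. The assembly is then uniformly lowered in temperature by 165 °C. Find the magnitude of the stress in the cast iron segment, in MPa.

σ ≈ 51.2 MPa (tensile)

If the supports were absent, the total length change would be Σ αᵢΔT Lᵢ = 11.1×10⁻⁶×165×230 + 10.7×10⁻⁶×165×525 = 1.348 mm.
The walls prevent any net length change, so an axial force P (same in every segment) develops. Compatibility: P · Σ Lᵢ/(AᵢEᵢ) = δ_free.
Σ Lᵢ/(AᵢEᵢ) = 230/(575×31×10³) + 525/(1700×119×10³) = 1.55×10⁻⁵ mm/N.
Hence P = δ_free / Σ(L/AE) = 1.348/1.55×10⁻⁵ = 86.99 kN (tensile).
σ_{cast iron} = P / A = 86990 / 1700 = 51.17 MPa.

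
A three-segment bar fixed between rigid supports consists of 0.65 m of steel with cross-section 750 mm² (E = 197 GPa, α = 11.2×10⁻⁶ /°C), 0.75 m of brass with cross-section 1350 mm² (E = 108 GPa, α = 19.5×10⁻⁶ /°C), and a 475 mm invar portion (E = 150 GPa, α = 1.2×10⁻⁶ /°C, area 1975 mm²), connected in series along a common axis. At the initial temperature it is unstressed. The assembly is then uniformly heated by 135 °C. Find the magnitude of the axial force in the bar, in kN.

Free thermal expansion of the whole bar: Σ αᵢΔT Lᵢ = 11.2×10⁻⁶×135×650 + 19.5×10⁻⁶×135×750 + 1.2×10⁻⁶×135×475 = 3.034 mm.
The rigid supports impose zero overall length change; the single axial force P common to all segments must satisfy P Σ Lᵢ/(AᵢEᵢ) = δ_free.
Σ Lᵢ/(AᵢEᵢ) = 650/(750×197×10³) + 750/(1350×108×10³) + 475/(1975×150×10³) = 1.115×10⁻⁵ mm/N.
So P = 3.034 / 1.115×10⁻⁵ = 272.2 kN, compressive.

P ≈ 272 kN (compressive)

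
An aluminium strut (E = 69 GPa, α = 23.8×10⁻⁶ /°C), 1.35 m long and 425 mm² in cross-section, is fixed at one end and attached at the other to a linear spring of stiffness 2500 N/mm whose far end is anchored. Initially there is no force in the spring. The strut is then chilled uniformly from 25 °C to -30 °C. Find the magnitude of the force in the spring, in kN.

P ≈ 3.96 kN

The unrestrained thermal change is αΔT L = 23.8×10⁻⁶ × 55 × 1350 = 1.767 mm.
With a force P in the spring, the elastic change of the strut is PL/(AE) and that of the spring is P/k; compatibility requires their sum to equal δ_free.
P [ L/(AE) + 1/k ] = δ_free → P [ 1350/(425×69×10³) + 1/(2500) ] = 1.767.
P = 1.767 / 0.000446 = 3962 N.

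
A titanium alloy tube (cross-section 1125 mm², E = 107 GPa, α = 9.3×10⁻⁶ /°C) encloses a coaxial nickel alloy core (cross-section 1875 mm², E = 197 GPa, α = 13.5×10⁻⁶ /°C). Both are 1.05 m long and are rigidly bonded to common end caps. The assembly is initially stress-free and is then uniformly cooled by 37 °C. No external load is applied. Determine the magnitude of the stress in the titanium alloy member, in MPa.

σ ≈ 12.5 MPa (compressive)

Equilibrium of a rigid end plate with no external load gives equal and opposite internal forces ±P in the two members. Since α_{nickel alloy} > α_{titanium alloy}, cooling drives the nickel alloy into tension and the titanium alloy into compression.
Equating the net (thermal + elastic) strains gives |α₁ − α₂|·ΔT = P·[1/(A₁E₁) + 1/(A₂E₂)].
|α₁ − α₂|·ΔT = 4.2×10⁻⁶ × 37 = 0.0001554.
1/(A₁E₁) + 1/(A₂E₂) = 1/(1125×107×10³) + 1/(1875×197×10³) = 1.101×10⁻⁸ N⁻¹.
P = 0.0001554 / 1.101×10⁻⁸ = 14110 N = 14.11 kN.
σ_{titanium alloy} = P/A₁ = 14110/1125 = 12.54 MPa, compressive.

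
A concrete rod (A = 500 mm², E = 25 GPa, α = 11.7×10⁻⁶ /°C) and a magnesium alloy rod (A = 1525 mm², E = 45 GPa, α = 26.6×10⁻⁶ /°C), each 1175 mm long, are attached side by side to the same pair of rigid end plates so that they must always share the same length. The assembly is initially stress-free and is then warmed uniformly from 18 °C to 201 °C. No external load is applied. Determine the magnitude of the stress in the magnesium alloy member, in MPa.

Equilibrium of a rigid end plate with no external load gives equal and opposite internal forces ±P in the two members. Since α_{magnesium alloy} > α_{concrete}, heating drives the magnesium alloy into compression and the concrete into tension.
Setting the final lengths equal and cancelling L: (α₁ − α₂)ΔT = P/(A₁E₁) + P/(A₂E₂).
|α₁ − α₂|·ΔT = 14.9×10⁻⁶ × 183 = 0.002727.
1/(A₁E₁) + 1/(A₂E₂) = 1/(500×25×10³) + 1/(1525×45×10³) = 9.457×10⁻⁸ N⁻¹.
P = 0.002727 / 9.457×10⁻⁸ = 28830 N = 28.83 kN.
σ_{magnesium alloy} = P/A₂ = 28830/1525 = 18.91 MPa, compressive.

σ ≈ 18.9 MPa (compressive)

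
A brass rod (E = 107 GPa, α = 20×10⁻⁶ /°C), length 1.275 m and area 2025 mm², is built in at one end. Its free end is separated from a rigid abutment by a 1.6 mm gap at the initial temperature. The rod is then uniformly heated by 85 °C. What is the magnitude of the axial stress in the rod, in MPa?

σ ≈ 47.6 MPa (compressive)

Free thermal elongation = αΔT L = 20×10⁻⁶ × 85 × 1275 = 2.167 mm.
After closing the 1.6 mm clearance, 2.167 − 1.6 = 0.5675 mm of expansion remains to be suppressed by the wall.
That suppressed elongation corresponds to σ = E·Δ/L = 107×10³ × 0.5675/1275 = 47.63 MPa.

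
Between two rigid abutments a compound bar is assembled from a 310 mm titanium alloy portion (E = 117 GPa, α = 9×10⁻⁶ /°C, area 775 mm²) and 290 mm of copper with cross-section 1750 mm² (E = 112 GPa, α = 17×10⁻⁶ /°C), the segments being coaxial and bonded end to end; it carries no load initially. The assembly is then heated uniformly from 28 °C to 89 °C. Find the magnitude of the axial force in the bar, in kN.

P ≈ 96.1 kN (compressive)

Free thermal expansion of the whole bar: Σ αᵢΔT Lᵢ = 9×10⁻⁶×61×310 + 17×10⁻⁶×61×290 = 0.4709 mm.
The rigid supports impose zero overall length change; the single axial force P common to all segments must satisfy P Σ Lᵢ/(AᵢEᵢ) = δ_free.
Σ Lᵢ/(AᵢEᵢ) = 310/(775×117×10³) + 290/(1750×112×10³) = 4.898×10⁻⁶ mm/N.
P = 0.4709 / 4.898×10⁻⁶ = 96140 N = 96.14 kN, compressive.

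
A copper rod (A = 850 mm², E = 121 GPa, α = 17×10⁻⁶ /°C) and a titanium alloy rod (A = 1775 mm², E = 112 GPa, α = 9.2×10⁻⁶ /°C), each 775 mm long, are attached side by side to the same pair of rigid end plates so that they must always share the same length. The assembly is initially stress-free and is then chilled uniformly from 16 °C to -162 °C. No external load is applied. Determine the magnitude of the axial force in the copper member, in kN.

The copper has the larger α, so on cooling it would change length more than the titanium alloy if both were free. The rigid plates force a common final length, so the copper is put into tension and the titanium alloy into compression, with equal and opposite forces P (no external load).
Equating the net (thermal + elastic) strains gives |α₁ − α₂|·ΔT = P·[1/(A₁E₁) + 1/(A₂E₂)].
|α₁ − α₂|·ΔT = 7.8×10⁻⁶ × 178 = 0.001388.
1/(A₁E₁) + 1/(A₂E₂) = 1/(850×121×10³) + 1/(1775×112×10³) = 1.475×10⁻⁸ N⁻¹.
P = 0.001388 / 1.475×10⁻⁸ = 94110 N = 94.11 kN.

P ≈ 94.1 kN (tensile in the copper)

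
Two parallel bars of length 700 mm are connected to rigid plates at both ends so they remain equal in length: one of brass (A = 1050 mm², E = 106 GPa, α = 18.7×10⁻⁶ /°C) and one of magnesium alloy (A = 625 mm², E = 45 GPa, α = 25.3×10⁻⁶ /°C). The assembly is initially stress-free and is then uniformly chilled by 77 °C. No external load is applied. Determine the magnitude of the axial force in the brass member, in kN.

Equilibrium of a rigid end plate with no external load gives equal and opposite internal forces ±P in the two members. Since α_{magnesium alloy} > α_{brass}, cooling drives the magnesium alloy into tension and the brass into compression.
Setting the final lengths equal and cancelling L: (α₁ − α₂)ΔT = P/(A₁E₁) + P/(A₂E₂).
|α₁ − α₂|·ΔT = 6.6×10⁻⁶ × 77 = 0.0005082.
1/(A₁E₁) + 1/(A₂E₂) = 1/(1050×106×10³) + 1/(625×45×10³) = 4.454×10⁻⁸ N⁻¹.
So P = 0.0005082 / 4.454×10⁻⁸ = 11.41 kN.

P ≈ 11.4 kN (compressive in the brass)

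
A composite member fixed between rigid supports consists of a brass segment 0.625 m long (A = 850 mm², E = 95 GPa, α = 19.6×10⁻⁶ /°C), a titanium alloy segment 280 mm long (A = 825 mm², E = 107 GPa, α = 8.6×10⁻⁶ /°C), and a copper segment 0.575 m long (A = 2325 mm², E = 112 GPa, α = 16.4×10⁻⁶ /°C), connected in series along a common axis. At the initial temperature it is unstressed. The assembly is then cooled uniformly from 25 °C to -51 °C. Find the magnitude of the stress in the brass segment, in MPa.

σ ≈ 164 MPa (tensile)

Free thermal contraction of the whole bar: Σ αᵢΔT Lᵢ = 19.6×10⁻⁶×76×625 + 8.6×10⁻⁶×76×280 + 16.4×10⁻⁶×76×575 = 1.831 mm.
The walls prevent any net length change, so an axial force P (same in every segment) develops. Compatibility: P · Σ Lᵢ/(AᵢEᵢ) = δ_free.
The series flexibility is Σ Lᵢ/(AᵢEᵢ) = 625/(850×95×10³) + 280/(825×107×10³) + 575/(2325×112×10³) = 1.312×10⁻⁵ mm/N.
Hence P = δ_free / Σ(L/AE) = 1.831/1.312×10⁻⁵ = 139.5 kN (tensile).
σ_{brass} = P / A = 139500 / 850 = 164.2 MPa.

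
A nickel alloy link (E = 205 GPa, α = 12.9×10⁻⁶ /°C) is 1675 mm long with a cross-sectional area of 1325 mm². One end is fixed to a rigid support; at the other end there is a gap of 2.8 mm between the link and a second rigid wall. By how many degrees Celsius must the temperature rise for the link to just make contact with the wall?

ΔT ≈ 130 °C

The gap closes when αΔT L = 2.8 mm, since the link is still unstressed at that instant.
ΔT = 2.8 / (12.9×10⁻⁶ × 1675) = 129.6 °C.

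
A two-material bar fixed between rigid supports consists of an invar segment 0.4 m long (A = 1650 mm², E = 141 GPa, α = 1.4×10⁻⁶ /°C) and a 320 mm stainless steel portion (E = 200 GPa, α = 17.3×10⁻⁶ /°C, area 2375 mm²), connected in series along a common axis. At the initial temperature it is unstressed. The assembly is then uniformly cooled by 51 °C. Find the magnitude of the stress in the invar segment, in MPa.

If the supports were absent, the total length change would be Σ αᵢΔT Lᵢ = 1.4×10⁻⁶×51×400 + 17.3×10⁻⁶×51×320 = 0.3109 mm.
The rigid supports impose zero overall length change; the single axial force P common to all segments must satisfy P Σ Lᵢ/(AᵢEᵢ) = δ_free.
Σ Lᵢ/(AᵢEᵢ) = 400/(1650×141×10³) + 320/(2375×200×10³) = 2.393×10⁻⁶ mm/N.
So P = 0.3109 / 2.393×10⁻⁶ = 129.9 kN, tensile.
σ_{invar} = P / A = 129900 / 1650 = 78.74 MPa.

σ ≈ 78.7 MPa (tensile)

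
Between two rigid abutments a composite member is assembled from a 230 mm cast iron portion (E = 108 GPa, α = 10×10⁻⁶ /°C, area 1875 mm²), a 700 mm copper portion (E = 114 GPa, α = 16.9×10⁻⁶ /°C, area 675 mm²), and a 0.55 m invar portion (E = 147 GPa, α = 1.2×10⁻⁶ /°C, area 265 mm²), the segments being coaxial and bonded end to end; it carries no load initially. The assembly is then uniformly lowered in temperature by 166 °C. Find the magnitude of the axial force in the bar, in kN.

P ≈ 101 kN (tensile)

With the walls removed the bar would change length by δ_free = Σ αᵢΔT Lᵢ = 10×10⁻⁶×166×230 + 16.9×10⁻⁶×166×700 + 1.2×10⁻⁶×166×550 = 2.455 mm.
The rigid supports impose zero overall length change; the single axial force P common to all segments must satisfy P Σ Lᵢ/(AᵢEᵢ) = δ_free.
The series flexibility is Σ Lᵢ/(AᵢEᵢ) = 230/(1875×108×10³) + 700/(675×114×10³) + 550/(265×147×10³) = 2.435×10⁻⁵ mm/N.
So P = 2.455 / 2.435×10⁻⁵ = 100.8 kN, tensile.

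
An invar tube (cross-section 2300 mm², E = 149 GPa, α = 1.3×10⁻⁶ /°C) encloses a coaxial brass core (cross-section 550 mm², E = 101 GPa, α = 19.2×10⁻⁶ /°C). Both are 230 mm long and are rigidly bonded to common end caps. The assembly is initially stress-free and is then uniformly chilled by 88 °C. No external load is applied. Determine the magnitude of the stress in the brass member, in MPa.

The brass has the larger α, so on cooling it would change length more than the invar if both were free. The rigid plates force a common final length, so the brass is put into tension and the invar into compression, with equal and opposite forces P (no external load).
Equating the net (thermal + elastic) strains gives |α₁ − α₂|·ΔT = P·[1/(A₁E₁) + 1/(A₂E₂)].
|α₁ − α₂|·ΔT = 17.9×10⁻⁶ × 88 = 0.001575.
1/(A₁E₁) + 1/(A₂E₂) = 1/(2300×149×10³) + 1/(550×101×10³) = 2.092×10⁻⁸ N⁻¹.
P = 0.001575 / 2.092×10⁻⁸ = 75300 N = 75.3 kN.
σ_{brass} = P/A₂ = 75300/550 = 136.9 MPa, tensile.

σ ≈ 137 MPa (tensile)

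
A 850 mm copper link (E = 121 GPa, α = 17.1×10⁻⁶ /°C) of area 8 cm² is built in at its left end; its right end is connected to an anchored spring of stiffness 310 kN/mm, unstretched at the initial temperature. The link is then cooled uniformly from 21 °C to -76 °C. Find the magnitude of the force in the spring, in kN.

The unrestrained thermal change is αΔT L = 17.1×10⁻⁶ × 97 × 850 = 1.41 mm.
With a force P in the spring, the elastic change of the link is PL/(AE) and that of the spring is P/k; compatibility requires their sum to equal δ_free.
P [ L/(AE) + 1/k ] = δ_free → P [ 850/(800×121×10³) + 1/(310×10³) ] = 1.41.
P = 1.41 / 1.201×10⁻⁵ = 117400 N.

P ≈ 117 kN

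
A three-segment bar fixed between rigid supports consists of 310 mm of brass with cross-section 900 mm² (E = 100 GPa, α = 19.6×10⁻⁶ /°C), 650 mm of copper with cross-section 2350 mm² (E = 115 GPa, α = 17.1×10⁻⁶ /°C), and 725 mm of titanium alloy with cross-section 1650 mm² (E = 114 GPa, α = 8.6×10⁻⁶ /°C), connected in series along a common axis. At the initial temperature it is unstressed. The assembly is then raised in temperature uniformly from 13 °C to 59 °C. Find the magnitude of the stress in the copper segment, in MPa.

Free thermal expansion of the whole bar: Σ αᵢΔT Lᵢ = 19.6×10⁻⁶×46×310 + 17.1×10⁻⁶×46×650 + 8.6×10⁻⁶×46×725 = 1.078 mm.
Since the ends are fixed, an axial force P builds up, equal in every segment, with P · Σ Lᵢ/(AᵢEᵢ) = δ_free.
Σ Lᵢ/(AᵢEᵢ) = 310/(900×100×10³) + 650/(2350×115×10³) + 725/(1650×114×10³) = 9.704×10⁻⁶ mm/N.
So P = 1.078 / 9.704×10⁻⁶ = 111 kN, compressive.
σ_{copper} = P / A = 111000 / 2350 = 47.25 MPa.

σ ≈ 47.3 MPa (compressive)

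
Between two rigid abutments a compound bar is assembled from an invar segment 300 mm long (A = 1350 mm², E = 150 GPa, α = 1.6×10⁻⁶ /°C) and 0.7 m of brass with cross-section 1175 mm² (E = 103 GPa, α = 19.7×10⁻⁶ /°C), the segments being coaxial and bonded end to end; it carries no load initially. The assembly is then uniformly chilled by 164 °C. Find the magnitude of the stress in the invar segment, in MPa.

σ ≈ 239 MPa (tensile)

With the walls removed the bar would change length by δ_free = Σ αᵢΔT Lᵢ = 1.6×10⁻⁶×164×300 + 19.7×10⁻⁶×164×700 = 2.34 mm.
The walls prevent any net length change, so an axial force P (same in every segment) develops. Compatibility: P · Σ Lᵢ/(AᵢEᵢ) = δ_free.
Σ Lᵢ/(AᵢEᵢ) = 300/(1350×150×10³) + 700/(1175×103×10³) = 7.265×10⁻⁶ mm/N.
Hence P = δ_free / Σ(L/AE) = 2.34/7.265×10⁻⁶ = 322.1 kN (tensile).
σ_{invar} = P / A = 322100 / 1350 = 238.6 MPa.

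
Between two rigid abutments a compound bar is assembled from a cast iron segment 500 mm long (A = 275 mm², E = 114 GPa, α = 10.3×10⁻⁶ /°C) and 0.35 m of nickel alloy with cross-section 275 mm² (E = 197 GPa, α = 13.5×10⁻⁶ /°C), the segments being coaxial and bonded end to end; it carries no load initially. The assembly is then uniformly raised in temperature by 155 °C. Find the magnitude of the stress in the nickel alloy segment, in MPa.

If the supports were absent, the total length change would be Σ αᵢΔT Lᵢ = 10.3×10⁻⁶×155×500 + 13.5×10⁻⁶×155×350 = 1.531 mm.
The walls prevent any net length change, so an axial force P (same in every segment) develops. Compatibility: P · Σ Lᵢ/(AᵢEᵢ) = δ_free.
Σ Lᵢ/(AᵢEᵢ) = 500/(275×114×10³) + 350/(275×197×10³) = 2.241×10⁻⁵ mm/N.
P = 1.531 / 2.241×10⁻⁵ = 68300 N = 68.3 kN, compressive.
σ_{nickel alloy} = P / A = 68300 / 275 = 248.4 MPa.

σ ≈ 248 MPa (compressive)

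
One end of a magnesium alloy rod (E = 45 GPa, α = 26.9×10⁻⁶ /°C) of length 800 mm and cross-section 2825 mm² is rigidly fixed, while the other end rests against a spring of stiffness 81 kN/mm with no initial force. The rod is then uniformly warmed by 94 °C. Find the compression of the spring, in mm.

If the spring were absent the rod would lengthen by αΔT L = 26.9×10⁻⁶ × 94 × 800 = 2.023 mm.
With a force P in the spring, the elastic change of the rod is PL/(AE) and that of the spring is P/k; compatibility requires their sum to equal δ_free.
So P = δ_free / [L/(AE) + 1/k] = 2.023 / [ 800/(2825×45×10³) + 1/(81×10³) ].
P = 2.023 / 1.864×10⁻⁵ = 108500 N.
Spring compression = P/k = 108500/(81×10³) = 1.34 mm.

δ ≈ 1.34 mm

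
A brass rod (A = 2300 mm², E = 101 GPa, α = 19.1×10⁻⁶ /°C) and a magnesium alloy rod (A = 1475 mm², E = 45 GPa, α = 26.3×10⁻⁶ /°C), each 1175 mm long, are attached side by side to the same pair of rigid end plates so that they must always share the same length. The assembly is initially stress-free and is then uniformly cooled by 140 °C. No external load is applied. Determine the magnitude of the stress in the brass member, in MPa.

σ ≈ 22.6 MPa (compressive)

Equilibrium of a rigid end plate with no external load gives equal and opposite internal forces ±P in the two members. Since α_{magnesium alloy} > α_{brass}, cooling drives the magnesium alloy into tension and the brass into compression.
Compatibility of the two members (thermal + elastic change equal): (α₁ − α₂)ΔT = P·[1/(A₁E₁) + 1/(A₂E₂)].
|α₁ − α₂|·ΔT = 7.2×10⁻⁶ × 140 = 0.001008.
1/(A₁E₁) + 1/(A₂E₂) = 1/(2300×101×10³) + 1/(1475×45×10³) = 1.937×10⁻⁸ N⁻¹.
P = 0.001008 / 1.937×10⁻⁸ = 52040 N = 52.04 kN.
σ_{brass} = P/A₁ = 52040/2300 = 22.62 MPa, compressive.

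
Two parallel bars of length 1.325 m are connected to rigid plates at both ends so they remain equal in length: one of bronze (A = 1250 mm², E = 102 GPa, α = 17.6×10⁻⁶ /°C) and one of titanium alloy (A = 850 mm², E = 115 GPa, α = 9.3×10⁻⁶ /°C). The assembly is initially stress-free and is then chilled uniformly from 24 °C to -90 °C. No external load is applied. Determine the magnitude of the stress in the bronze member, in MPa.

Both members must finish at the same length. With the larger α, the bronze tends to over-contract; the plates restrain it, putting the bronze in tension and the titanium alloy in compression. With no external load the two internal forces are equal and opposite, magnitude P.
Equating the net (thermal + elastic) strains gives |α₁ − α₂|·ΔT = P·[1/(A₁E₁) + 1/(A₂E₂)].
|α₁ − α₂|·ΔT = 8.3×10⁻⁶ × 114 = 0.0009462.
1/(A₁E₁) + 1/(A₂E₂) = 1/(1250×102×10³) + 1/(850×115×10³) = 1.807×10⁻⁸ N⁻¹.
So P = 0.0009462 / 1.807×10⁻⁸ = 52.35 kN.
σ_{bronze} = P/A₁ = 52350/1250 = 41.88 MPa, tensile.

σ ≈ 41.9 MPa (tensile)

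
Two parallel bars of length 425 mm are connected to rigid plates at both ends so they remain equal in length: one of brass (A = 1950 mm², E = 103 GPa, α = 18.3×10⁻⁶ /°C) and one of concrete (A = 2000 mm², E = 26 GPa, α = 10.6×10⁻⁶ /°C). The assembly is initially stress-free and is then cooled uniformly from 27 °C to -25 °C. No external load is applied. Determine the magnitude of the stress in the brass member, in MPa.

σ ≈ 8.48 MPa (tensile)

The brass has the larger α, so on cooling it would change length more than the concrete if both were free. The rigid plates force a common final length, so the brass is put into tension and the concrete into compression, with equal and opposite forces P (no external load).
Setting the final lengths equal and cancelling L: (α₁ − α₂)ΔT = P/(A₁E₁) + P/(A₂E₂).
|α₁ − α₂|·ΔT = 7.7×10⁻⁶ × 52 = 0.0004004.
1/(A₁E₁) + 1/(A₂E₂) = 1/(1950×103×10³) + 1/(2000×26×10³) = 2.421×10⁻⁸ N⁻¹.
So P = 0.0004004 / 2.421×10⁻⁸ = 16.54 kN.
σ_{brass} = P/A₁ = 16540/1950 = 8.481 MPa, tensile.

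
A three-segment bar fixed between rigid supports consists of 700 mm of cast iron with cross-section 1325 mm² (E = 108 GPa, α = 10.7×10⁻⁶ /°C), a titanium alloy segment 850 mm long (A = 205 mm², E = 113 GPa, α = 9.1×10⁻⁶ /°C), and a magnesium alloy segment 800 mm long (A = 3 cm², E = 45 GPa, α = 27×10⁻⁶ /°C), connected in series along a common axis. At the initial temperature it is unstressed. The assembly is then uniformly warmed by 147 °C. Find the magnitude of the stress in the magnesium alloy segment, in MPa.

If the supports were absent, the total length change would be Σ αᵢΔT Lᵢ = 10.7×10⁻⁶×147×700 + 9.1×10⁻⁶×147×850 + 27×10⁻⁶×147×800 = 5.413 mm.
The walls prevent any net length change, so an axial force P (same in every segment) develops. Compatibility: P · Σ Lᵢ/(AᵢEᵢ) = δ_free.
Σ Lᵢ/(AᵢEᵢ) = 700/(1325×108×10³) + 850/(205×113×10³) + 800/(300×45×10³) = 0.0001008 mm/N.
Hence P = δ_free / Σ(L/AE) = 5.413/0.0001008 = 53.68 kN (compressive).
σ_{magnesium alloy} = P / A = 53680 / 300 = 178.9 MPa.

σ ≈ 179 MPa (compressive)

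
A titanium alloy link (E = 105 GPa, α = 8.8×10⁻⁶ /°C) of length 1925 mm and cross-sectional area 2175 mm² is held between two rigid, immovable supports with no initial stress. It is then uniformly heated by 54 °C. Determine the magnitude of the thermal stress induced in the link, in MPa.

σ ≈ 49.9 MPa (compressive)

With length fixed, the mechanical strain must cancel the thermal strain αΔT = 8.8×10⁻⁶ × 54 = 475.2×10⁻⁶.
The stress required to suppress this strain is σ = Eε = 105×10³ × 475.2×10⁻⁶ = 49.9 MPa, compressive since the link is trying to expand.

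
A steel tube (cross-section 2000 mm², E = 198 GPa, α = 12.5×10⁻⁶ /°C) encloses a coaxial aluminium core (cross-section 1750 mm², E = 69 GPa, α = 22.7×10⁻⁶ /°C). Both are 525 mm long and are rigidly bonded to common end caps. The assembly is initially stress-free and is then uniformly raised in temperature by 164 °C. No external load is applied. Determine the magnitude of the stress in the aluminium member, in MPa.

The aluminium has the larger α, so on heating it would change length more than the steel if both were free. The rigid plates force a common final length, so the aluminium is put into compression and the steel into tension, with equal and opposite forces P (no external load).
Setting the final lengths equal and cancelling L: (α₁ − α₂)ΔT = P/(A₁E₁) + P/(A₂E₂).
|α₁ − α₂|·ΔT = 10.2×10⁻⁶ × 164 = 0.001673.
1/(A₁E₁) + 1/(A₂E₂) = 1/(2000×198×10³) + 1/(1750×69×10³) = 1.081×10⁻⁸ N⁻¹.
P = 0.001673 / 1.081×10⁻⁸ = 154800 N = 154.8 kN.
σ_{aluminium} = P/A₂ = 154800/1750 = 88.45 MPa, compressive.

σ ≈ 88.5 MPa (compressive)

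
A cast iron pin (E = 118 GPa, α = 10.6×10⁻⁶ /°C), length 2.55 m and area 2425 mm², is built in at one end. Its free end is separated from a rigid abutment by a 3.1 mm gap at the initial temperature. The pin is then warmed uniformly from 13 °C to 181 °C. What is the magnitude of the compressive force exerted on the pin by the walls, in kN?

Unrestrained expansion: δ_free = αΔT L = 10.6×10⁻⁶ × 168 × 2550 = 4.541 mm.
After closing the 3.1 mm clearance, 4.541 − 3.1 = 1.441 mm of expansion remains to be suppressed by the wall.
Compatibility: PL/(AE) = 1.441 mm, so σ = P/A = E × (1.441/2550) = 66.68 MPa.
Force on the wall = σA = 66.68 × 2425 mm² = 161.7 kN.

P ≈ 162 kN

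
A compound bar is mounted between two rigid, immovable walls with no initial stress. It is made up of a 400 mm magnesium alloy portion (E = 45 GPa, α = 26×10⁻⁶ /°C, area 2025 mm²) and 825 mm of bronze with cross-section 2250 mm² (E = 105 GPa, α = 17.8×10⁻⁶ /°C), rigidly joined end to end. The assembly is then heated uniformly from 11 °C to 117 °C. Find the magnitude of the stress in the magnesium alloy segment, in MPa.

With the walls removed the bar would change length by δ_free = Σ αᵢΔT Lᵢ = 26×10⁻⁶×106×400 + 17.8×10⁻⁶×106×825 = 2.659 mm.
The walls prevent any net length change, so an axial force P (same in every segment) develops. Compatibility: P · Σ Lᵢ/(AᵢEᵢ) = δ_free.
Σ Lᵢ/(AᵢEᵢ) = 400/(2025×45×10³) + 825/(2250×105×10³) = 7.882×10⁻⁶ mm/N.
P = 2.659 / 7.882×10⁻⁶ = 337400 N = 337.4 kN, compressive.
σ_{magnesium alloy} = P / A = 337400 / 2025 = 166.6 MPa.

σ ≈ 167 MPa (compressive)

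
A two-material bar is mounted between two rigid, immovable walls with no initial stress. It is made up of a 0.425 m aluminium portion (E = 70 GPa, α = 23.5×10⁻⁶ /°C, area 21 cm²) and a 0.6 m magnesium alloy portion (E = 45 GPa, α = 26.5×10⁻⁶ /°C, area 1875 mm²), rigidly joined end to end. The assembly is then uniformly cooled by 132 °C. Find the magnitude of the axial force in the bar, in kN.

P ≈ 342 kN (tensile)

With the walls removed the bar would change length by δ_free = Σ αᵢΔT Lᵢ = 23.5×10⁻⁶×132×425 + 26.5×10⁻⁶×132×600 = 3.417 mm.
The walls prevent any net length change, so an axial force P (same in every segment) develops. Compatibility: P · Σ Lᵢ/(AᵢEᵢ) = δ_free.
Σ Lᵢ/(AᵢEᵢ) = 425/(2100×70×10³) + 600/(1875×45×10³) = 1×10⁻⁵ mm/N.
So P = 3.417 / 1×10⁻⁵ = 341.6 kN, tensile.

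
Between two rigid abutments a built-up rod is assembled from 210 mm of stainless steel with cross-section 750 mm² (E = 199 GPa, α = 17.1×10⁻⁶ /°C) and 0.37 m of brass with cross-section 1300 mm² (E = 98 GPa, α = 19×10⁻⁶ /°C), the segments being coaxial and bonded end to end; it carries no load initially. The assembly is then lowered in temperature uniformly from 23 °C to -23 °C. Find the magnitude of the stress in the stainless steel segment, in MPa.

With the walls removed the bar would change length by δ_free = Σ αᵢΔT Lᵢ = 17.1×10⁻⁶×46×210 + 19×10⁻⁶×46×370 = 0.4886 mm.
The rigid supports impose zero overall length change; the single axial force P common to all segments must satisfy P Σ Lᵢ/(AᵢEᵢ) = δ_free.
Σ Lᵢ/(AᵢEᵢ) = 210/(750×199×10³) + 370/(1300×98×10³) = 4.311×10⁻⁶ mm/N.
Hence P = δ_free / Σ(L/AE) = 0.4886/4.311×10⁻⁶ = 113.3 kN (tensile).
σ_{stainless steel} = P / A = 113300 / 750 = 151.1 MPa.

σ ≈ 151 MPa (tensile)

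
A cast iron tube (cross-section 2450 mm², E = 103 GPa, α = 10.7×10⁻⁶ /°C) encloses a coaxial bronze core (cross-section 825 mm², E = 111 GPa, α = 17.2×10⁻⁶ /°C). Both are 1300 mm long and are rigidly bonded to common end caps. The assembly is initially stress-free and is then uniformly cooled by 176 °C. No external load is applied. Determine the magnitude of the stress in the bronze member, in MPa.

The bronze has the larger α, so on cooling it would change length more than the cast iron if both were free. The rigid plates force a common final length, so the bronze is put into tension and the cast iron into compression, with equal and opposite forces P (no external load).
Equating the net (thermal + elastic) strains gives |α₁ − α₂|·ΔT = P·[1/(A₁E₁) + 1/(A₂E₂)].
|α₁ − α₂|·ΔT = 6.5×10⁻⁶ × 176 = 0.001144.
1/(A₁E₁) + 1/(A₂E₂) = 1/(2450×103×10³) + 1/(825×111×10³) = 1.488×10⁻⁸ N⁻¹.
So P = 0.001144 / 1.488×10⁻⁸ = 76.87 kN.
σ_{bronze} = P/A₂ = 76870/825 = 93.17 MPa, tensile.

σ ≈ 93.2 MPa (tensile)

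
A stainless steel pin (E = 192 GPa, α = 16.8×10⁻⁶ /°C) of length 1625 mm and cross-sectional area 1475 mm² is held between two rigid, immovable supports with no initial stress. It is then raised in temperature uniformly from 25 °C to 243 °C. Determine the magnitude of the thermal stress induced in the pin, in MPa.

σ ≈ 703 MPa (compressive)

With length fixed, the mechanical strain must cancel the thermal strain αΔT = 16.8×10⁻⁶ × 218 = 3662.4×10⁻⁶.
Hence σ = E·αΔT = 192×10³ × 3662.4×10⁻⁶ = 703.2 MPa, compressive.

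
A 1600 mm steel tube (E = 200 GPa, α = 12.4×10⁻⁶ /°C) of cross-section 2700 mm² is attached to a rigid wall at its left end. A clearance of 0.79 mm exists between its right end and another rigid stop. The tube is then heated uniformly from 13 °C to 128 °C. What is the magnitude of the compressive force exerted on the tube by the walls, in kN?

If the wall were absent the tube would grow by αΔT L = 12.4×10⁻⁶ × 115 × 1600 = 2.282 mm.
After closing the 0.79 mm clearance, 2.282 − 0.79 = 1.492 mm of expansion remains to be suppressed by the wall.
Compatibility: PL/(AE) = 1.492 mm, so σ = P/A = E × (1.492/1600) = 186.4 MPa.
Force on the wall = σA = 186.4 × 2700 mm² = 503.4 kN.

P ≈ 503 kN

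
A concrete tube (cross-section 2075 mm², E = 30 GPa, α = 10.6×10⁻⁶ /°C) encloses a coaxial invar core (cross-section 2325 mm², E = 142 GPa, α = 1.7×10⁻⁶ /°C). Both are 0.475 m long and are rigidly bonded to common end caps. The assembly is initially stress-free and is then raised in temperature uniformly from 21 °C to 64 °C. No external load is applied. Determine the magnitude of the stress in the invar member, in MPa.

Both members must finish at the same length. With the larger α, the concrete tends to over-expand; the plates restrain it, putting the concrete in compression and the invar in tension. With no external load the two internal forces are equal and opposite, magnitude P.
Equating the net (thermal + elastic) strains gives |α₁ − α₂|·ΔT = P·[1/(A₁E₁) + 1/(A₂E₂)].
|α₁ − α₂|·ΔT = 8.9×10⁻⁶ × 43 = 0.0003827.
1/(A₁E₁) + 1/(A₂E₂) = 1/(2075×30×10³) + 1/(2325×142×10³) = 1.909×10⁻⁸ N⁻¹.
P = 0.0003827 / 1.909×10⁻⁸ = 20040 N = 20.04 kN.
σ_{invar} = P/A₂ = 20040/2325 = 8.621 MPa, tensile.

σ ≈ 8.62 MPa (tensile)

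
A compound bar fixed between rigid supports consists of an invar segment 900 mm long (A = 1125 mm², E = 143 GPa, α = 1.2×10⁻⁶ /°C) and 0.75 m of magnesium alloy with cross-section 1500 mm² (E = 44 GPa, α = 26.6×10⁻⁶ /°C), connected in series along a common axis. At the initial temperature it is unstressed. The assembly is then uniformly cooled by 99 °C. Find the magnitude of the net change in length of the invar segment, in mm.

|ΔL| ≈ 0.58 mm

Free thermal contraction of the whole bar: Σ αᵢΔT Lᵢ = 1.2×10⁻⁶×99×900 + 26.6×10⁻⁶×99×750 = 2.082 mm.
The rigid supports impose zero overall length change; the single axial force P common to all segments must satisfy P Σ Lᵢ/(AᵢEᵢ) = δ_free.
The series flexibility is Σ Lᵢ/(AᵢEᵢ) = 900/(1125×143×10³) + 750/(1500×44×10³) = 1.696×10⁻⁵ mm/N.
Hence P = δ_free / Σ(L/AE) = 2.082/1.696×10⁻⁵ = 122.8 kN (tensile).
For the invar segment, free thermal change = 1.2×10⁻⁶×99×900 = 0.1069 mm and elastic change from P = 122800×900/(1125×143×10³) = 0.6868 mm; these oppose, so the net change is 0.58 mm (segment lengthens).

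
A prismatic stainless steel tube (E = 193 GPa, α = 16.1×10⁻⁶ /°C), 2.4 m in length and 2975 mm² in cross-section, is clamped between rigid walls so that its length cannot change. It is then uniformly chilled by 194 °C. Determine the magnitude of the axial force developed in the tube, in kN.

P ≈ 1790 kN (tensile)

The ends cannot move, so σ = EαΔT = 193×10³ × 16.1×10⁻⁶ × 194 = 602.8 MPa.
P = AEαΔT = 2975 × 193×10³ × 16.1×10⁻⁶ × 194 = 1793 kN (tensile).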